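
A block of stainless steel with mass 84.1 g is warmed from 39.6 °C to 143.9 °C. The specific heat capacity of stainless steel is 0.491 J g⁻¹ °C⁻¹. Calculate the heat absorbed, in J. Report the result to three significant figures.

q = m c ΔT = 84.1 × 0.491 × (143.9 − 39.6)
q = 84.1 × 0.491 × 104.3 = 4307 J

q = 4310 J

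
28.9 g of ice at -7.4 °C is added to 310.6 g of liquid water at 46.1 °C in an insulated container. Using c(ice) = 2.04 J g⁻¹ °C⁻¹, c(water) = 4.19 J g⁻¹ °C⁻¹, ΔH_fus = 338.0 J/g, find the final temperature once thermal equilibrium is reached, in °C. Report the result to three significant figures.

T_f = 35.0 °C

Heat to bring ice to 0 °C and melt it: q₁ = 28.9×2.04×7.4 + 28.9×338.0 = 10204 J
Heat the water can supply cooling to 0 °C: 310.6×4.19×46.1 = 59995.2 J > q₁, so all ice melts.
Energy balance: 310.6×4.19×(46.1 − T) = 10204 + 28.9×4.19×(T − 0)
1301.414(46.1 − T) = 10204 + 121.091 T
59995.2 − 10204 = 1422.505 T
T = 49791.2 / 1422.505 = 35.00 °C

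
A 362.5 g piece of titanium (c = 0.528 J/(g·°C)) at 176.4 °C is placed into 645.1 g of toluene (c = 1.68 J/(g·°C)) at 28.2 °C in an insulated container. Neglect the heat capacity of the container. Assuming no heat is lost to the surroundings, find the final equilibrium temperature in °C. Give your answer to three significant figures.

Heat lost by titanium = heat gained by toluene.
(362.5)(0.528)(176.4 − T) = (645.1)(1.68)(T − 28.2)
191.4 (176.4 − T) = 1083.768 (T − 28.2)
33763 − 191.4 T = 1083.768 T − 30562
64325 = 1275.168 T
T = 50.44 °C

T_f = 50.4 °C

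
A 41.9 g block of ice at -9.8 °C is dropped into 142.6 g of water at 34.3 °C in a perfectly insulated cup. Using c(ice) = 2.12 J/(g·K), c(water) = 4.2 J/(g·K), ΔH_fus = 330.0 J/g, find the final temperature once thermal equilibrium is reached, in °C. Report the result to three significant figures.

Heat to bring ice to 0 °C and melt it: q₁ = 41.9×2.12×9.8 + 41.9×330.0 = 14698 J
Heat the water can supply cooling to 0 °C: 142.6×4.2×34.3 = 20543.0 J > q₁, so all ice melts.
Energy balance: 142.6×4.2×(34.3 − T) = 14698 + 41.9×4.2×(T − 0)
598.92(34.3 − T) = 14698 + 175.98 T
20543.0 − 14698 = 774.90 T
T = 5845.0 / 774.90 = 7.543 °C

T_f = 7.54 °C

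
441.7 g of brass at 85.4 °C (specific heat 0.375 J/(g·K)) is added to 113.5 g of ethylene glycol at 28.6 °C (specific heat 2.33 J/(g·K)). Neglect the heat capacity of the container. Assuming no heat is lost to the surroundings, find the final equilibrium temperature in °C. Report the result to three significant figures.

Heat lost by brass = heat gained by ethylene glycol.
(441.7)(0.375)(85.4 − T) = (113.5)(2.33)(T − 28.6)
165.6375 (85.4 − T) = 264.455 (T − 28.6)
14145 − 165.6375 T = 264.455 T − 7563.4
21708.4 = 430.0925 T
T = 50.47 °C

T_f = 50.5 °C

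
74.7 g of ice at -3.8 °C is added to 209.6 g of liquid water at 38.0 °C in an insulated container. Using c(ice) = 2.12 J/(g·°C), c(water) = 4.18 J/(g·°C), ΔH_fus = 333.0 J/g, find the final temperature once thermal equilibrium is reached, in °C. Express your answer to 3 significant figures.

Heat to bring ice to 0 °C and melt it: q₁ = 74.7×2.12×3.8 + 74.7×333.0 = 25477 J
Heat the water can supply cooling to 0 °C: 209.6×4.18×38.0 = 33292.9 J > q₁, so all ice melts.
Energy balance: 209.6×4.18×(38.0 − T) = 25477 + 74.7×4.18×(T − 0)
876.128(38.0 − T) = 25477 + 312.246 T
33292.9 − 25477 = 1188.374 T
T = 7815.9 / 1188.374 = 6.577 °C

T_f = 6.58 °C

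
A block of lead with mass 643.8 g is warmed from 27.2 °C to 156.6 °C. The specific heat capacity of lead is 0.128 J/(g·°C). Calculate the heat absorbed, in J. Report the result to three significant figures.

q = m c ΔT = 643.8 × 0.128 × (156.6 − 27.2)
q = 643.8 × 0.128 × 129.4 = 10660 J

q = 10700 J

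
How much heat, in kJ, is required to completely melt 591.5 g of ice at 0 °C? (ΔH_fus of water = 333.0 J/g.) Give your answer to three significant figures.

q = m × ΔH_fus = 591.5 × 333.0 = 197000 J = 197 kJ

q = 197 kJ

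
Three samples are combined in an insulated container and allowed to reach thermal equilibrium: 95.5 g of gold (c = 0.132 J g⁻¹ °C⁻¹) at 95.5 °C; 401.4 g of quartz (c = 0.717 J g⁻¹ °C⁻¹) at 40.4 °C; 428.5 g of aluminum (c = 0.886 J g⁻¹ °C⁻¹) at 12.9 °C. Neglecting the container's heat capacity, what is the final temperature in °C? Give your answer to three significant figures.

Σ mᵢcᵢ(T − Tᵢ) = 0  ⇒  T = Σ mᵢcᵢTᵢ / Σ mᵢcᵢ
Σ mᵢcᵢ = 95.5×0.132 + 401.4×0.717 + 428.5×0.886 = 680.0608
Σ mᵢcᵢTᵢ = 12.606×95.5 + 287.8038×40.4 + 379.651×12.9 = 17729
T = 17729 / 680.0608 = 26.07 °C

T_f = 26.1 °C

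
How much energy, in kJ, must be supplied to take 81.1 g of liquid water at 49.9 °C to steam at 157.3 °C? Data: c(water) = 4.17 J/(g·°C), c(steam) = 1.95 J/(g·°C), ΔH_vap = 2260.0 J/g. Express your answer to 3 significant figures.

q = 209 kJ

q1 (heat water 49.9→100.0 °C): 81.1 × 4.17 × 50.1 = 16943 J
q2 (vaporize at 100 °C): 81.1 × 2260.0 = 183286 J
q3 (heat steam 100.0→157.3 °C): 81.1 × 1.95 × 57.3 = 9062 J
Total: 16943 + 183286 + 9062 = 209291 J = 209 kJ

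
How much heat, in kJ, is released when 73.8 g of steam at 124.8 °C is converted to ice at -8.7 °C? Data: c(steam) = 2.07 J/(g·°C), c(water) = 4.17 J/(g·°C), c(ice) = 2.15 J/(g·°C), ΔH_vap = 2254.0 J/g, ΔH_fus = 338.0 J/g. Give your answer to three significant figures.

q1 (cool steam 124.8→100 °C): 73.8 × 2.07 × 24.8 = 3789 J
q2 (condense at 100 °C): 73.8 × 2254.0 = 166345 J
q3 (cool water 100→0 °C): 73.8 × 4.17 × 100.0 = 30775 J
q4 (freeze at 0 °C): 73.8 × 338.0 = 24944 J
q5 (cool ice 0→-8.7 °C): 73.8 × 2.15 × 8.7 = 1380 J
Total: 3789 + 166345 + 30775 + 24944 + 1380 = 227233 J = 227 kJ

q = 227 kJ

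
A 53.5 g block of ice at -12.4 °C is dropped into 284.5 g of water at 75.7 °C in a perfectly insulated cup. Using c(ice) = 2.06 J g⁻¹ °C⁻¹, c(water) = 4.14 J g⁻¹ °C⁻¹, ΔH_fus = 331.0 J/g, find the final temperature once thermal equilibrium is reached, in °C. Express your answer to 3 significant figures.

T_f = 50.1 °C

Heat to bring ice to 0 °C and melt it: q₁ = 53.5×2.06×12.4 + 53.5×331.0 = 19075 J
Heat the water can supply cooling to 0 °C: 284.5×4.14×75.7 = 89161.7 J > q₁, so all ice melts.
Energy balance: 284.5×4.14×(75.7 − T) = 19075 + 53.5×4.14×(T − 0)
1177.83(75.7 − T) = 19075 + 221.49 T
89161.7 − 19075 = 1399.32 T
T = 70086.7 / 1399.32 = 50.09 °C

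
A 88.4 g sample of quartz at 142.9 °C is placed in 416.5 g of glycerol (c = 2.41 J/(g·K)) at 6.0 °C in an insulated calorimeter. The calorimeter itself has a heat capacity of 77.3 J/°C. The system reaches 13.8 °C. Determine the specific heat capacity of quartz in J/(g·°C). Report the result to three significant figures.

q_gained = (416.5 × 2.41 + 77.3) × (13.8 − 6.0) = 8432 J
q_lost = 88.4 × c × (142.9 − 13.8) = 11412.44 c
Set equal: c = 8432 / 11412.44 = 0.739 J/(g·°C)

c = 0.739 J/(g·°C)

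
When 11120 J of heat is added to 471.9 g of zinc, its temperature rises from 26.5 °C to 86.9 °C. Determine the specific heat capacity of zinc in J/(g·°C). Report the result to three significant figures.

c = q / (m ΔT) = 11120 / (471.9 × 60.4)
c = 11120 / 28502.76 = 0.390 J/(g·°C)

c = 0.390 J/(g·°C)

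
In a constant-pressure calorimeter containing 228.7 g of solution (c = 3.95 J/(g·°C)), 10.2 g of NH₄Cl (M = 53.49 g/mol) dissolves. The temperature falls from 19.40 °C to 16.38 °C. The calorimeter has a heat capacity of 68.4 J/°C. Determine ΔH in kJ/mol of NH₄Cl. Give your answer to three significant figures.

ΔH = 15.4 kJ/mol

|ΔT| = |16.38 − 19.40| = 3.02 °C
|q_surr| = (228.7 × 3.95 + 68.4) × 3.02 = 971.765 × 3.02 = 2935 J
n(NH₄Cl) = 10.2 / 53.49 = 0.1907 mol
Temperature fell, so q_rxn = +|q_surr| = 2.935 kJ
ΔH = q_rxn / n = 15.39 kJ/mol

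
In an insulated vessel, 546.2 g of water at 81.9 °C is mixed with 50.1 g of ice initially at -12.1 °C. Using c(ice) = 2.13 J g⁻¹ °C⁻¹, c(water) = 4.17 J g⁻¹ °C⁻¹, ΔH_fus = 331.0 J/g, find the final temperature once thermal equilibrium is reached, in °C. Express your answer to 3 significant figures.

Heat to bring ice to 0 °C and melt it: q₁ = 50.1×2.13×12.1 + 50.1×331.0 = 17874 J
Heat the water can supply cooling to 0 °C: 546.2×4.17×81.9 = 186540 J > q₁, so all ice melts.
Energy balance: 546.2×4.17×(81.9 − T) = 17874 + 50.1×4.17×(T − 0)
2277.654(81.9 − T) = 17874 + 208.917 T
186540 − 17874 = 2486.571 T
T = 168666 / 2486.571 = 67.83 °C

T_f = 67.8 °C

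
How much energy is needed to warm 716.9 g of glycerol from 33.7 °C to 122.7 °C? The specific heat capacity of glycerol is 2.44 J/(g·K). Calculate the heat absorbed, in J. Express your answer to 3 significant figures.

q = m c ΔT = 716.9 × 2.44 × (122.7 − 33.7)
q = 716.9 × 2.44 × 89.0 = 155700 J

q = 156000 J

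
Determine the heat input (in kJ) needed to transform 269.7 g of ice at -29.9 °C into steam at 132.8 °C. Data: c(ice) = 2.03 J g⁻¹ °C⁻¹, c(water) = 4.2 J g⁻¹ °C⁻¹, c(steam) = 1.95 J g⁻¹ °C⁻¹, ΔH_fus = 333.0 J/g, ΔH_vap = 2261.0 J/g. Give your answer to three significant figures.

q1 (heat ice -29.9→0.0 °C): 269.7 × 2.03 × 29.9 = 16370 J
q2 (melt at 0 °C): 269.7 × 333.0 = 89810 J
q3 (heat water 0.0→100.0 °C): 269.7 × 4.2 × 100.0 = 113274 J
q4 (vaporize at 100 °C): 269.7 × 2261.0 = 609792 J
q5 (heat steam 100.0→132.8 °C): 269.7 × 1.95 × 32.8 = 17250 J
Total: 16370 + 89810 + 113274 + 609792 + 17250 = 846496 J = 846 kJ

q = 846 kJ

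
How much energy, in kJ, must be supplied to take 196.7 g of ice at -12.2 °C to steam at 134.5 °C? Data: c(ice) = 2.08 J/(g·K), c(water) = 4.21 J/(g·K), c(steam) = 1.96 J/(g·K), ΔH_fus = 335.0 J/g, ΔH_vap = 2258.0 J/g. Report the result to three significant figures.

q = 611 kJ

q1 (heat ice -12.2→0.0 °C): 196.7 × 2.08 × 12.2 = 4991 J
q2 (melt at 0 °C): 196.7 × 335.0 = 65895 J
q3 (heat water 0.0→100.0 °C): 196.7 × 4.21 × 100.0 = 82811 J
q4 (vaporize at 100 °C): 196.7 × 2258.0 = 444149 J
q5 (heat steam 100.0→134.5 °C): 196.7 × 1.96 × 34.5 = 13301 J
Total: 4991 + 65895 + 82811 + 444149 + 13301 = 611147 J = 611 kJ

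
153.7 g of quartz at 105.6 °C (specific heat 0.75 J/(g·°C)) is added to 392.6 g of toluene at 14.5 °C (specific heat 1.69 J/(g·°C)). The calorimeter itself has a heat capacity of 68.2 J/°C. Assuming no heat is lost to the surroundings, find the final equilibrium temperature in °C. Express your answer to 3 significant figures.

T_f = 26.9 °C

Heat lost by quartz = heat gained by toluene + calorimeter.
(153.7)(0.75)(105.6 − T) = [(392.6)(1.69) + 68.2](T − 14.5)
115.275 (105.6 − T) = 731.694 (T − 14.5)
12173 − 115.275 T = 731.694 T − 10610
22783 = 846.969 T
T = 26.90 °C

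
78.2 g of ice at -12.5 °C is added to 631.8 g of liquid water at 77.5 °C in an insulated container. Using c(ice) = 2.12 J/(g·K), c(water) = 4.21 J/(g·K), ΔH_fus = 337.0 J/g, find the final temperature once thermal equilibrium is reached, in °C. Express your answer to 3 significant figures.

Heat to bring ice to 0 °C and melt it: q₁ = 78.2×2.12×12.5 + 78.2×337.0 = 28426 J
Heat the water can supply cooling to 0 °C: 631.8×4.21×77.5 = 206141 J > q₁, so all ice melts.
Energy balance: 631.8×4.21×(77.5 − T) = 28426 + 78.2×4.21×(T − 0)
2659.878(77.5 − T) = 28426 + 329.222 T
206141 − 28426 = 2989.100 T
T = 177715 / 2989.100 = 59.45 °C

T_f = 59.5 °C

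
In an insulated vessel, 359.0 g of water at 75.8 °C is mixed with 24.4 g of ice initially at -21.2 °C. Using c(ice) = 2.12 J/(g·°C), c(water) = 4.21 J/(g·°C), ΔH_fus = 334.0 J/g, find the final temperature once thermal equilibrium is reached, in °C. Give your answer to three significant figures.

T_f = 65.2 °C

Heat to bring ice to 0 °C and melt it: q₁ = 24.4×2.12×21.2 + 24.4×334.0 = 9246.2 J
Heat the water can supply cooling to 0 °C: 359.0×4.21×75.8 = 114563 J > q₁, so all ice melts.
Energy balance: 359.0×4.21×(75.8 − T) = 9246.2 + 24.4×4.21×(T − 0)
1511.39(75.8 − T) = 9246.2 + 102.724 T
114563 − 9246.2 = 1614.114 T
T = 105316.8 / 1614.114 = 65.247 °C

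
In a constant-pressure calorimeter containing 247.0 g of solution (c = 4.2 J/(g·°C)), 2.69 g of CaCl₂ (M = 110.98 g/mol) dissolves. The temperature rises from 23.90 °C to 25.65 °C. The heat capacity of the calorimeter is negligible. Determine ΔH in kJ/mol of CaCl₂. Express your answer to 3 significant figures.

|ΔT| = |25.65 − 23.90| = 1.75 °C
|q_surr| = (247.0 × 4.2) × 1.75 = 1037.4 × 1.75 = 1815 J
n(CaCl₂) = 2.69 / 110.98 = 0.02424 mol
Temperature rose, so q_rxn = −|q_surr| = -1.815 kJ
ΔH = q_rxn / n = -74.88 kJ/mol

ΔH = -74.9 kJ/mol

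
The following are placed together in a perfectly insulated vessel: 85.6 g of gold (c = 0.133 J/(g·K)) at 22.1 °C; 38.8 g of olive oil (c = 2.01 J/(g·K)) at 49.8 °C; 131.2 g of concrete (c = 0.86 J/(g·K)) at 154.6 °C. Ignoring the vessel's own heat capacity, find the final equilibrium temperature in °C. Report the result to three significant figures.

Σ mᵢcᵢ(T − Tᵢ) = 0  ⇒  T = Σ mᵢcᵢTᵢ / Σ mᵢcᵢ
Σ mᵢcᵢ = 85.6×0.133 + 38.8×2.01 + 131.2×0.86 = 202.2048
Σ mᵢcᵢTᵢ = 11.3848×22.1 + 77.988×49.8 + 112.832×154.6 = 21579
T = 21579 / 202.2048 = 106.7 °C

T_f = 107 °C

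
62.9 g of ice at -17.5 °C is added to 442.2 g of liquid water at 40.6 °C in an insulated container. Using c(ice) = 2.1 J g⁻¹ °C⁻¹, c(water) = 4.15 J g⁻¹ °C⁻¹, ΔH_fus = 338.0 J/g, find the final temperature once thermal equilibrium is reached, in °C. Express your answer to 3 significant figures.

Heat to bring ice to 0 °C and melt it: q₁ = 62.9×2.1×17.5 + 62.9×338.0 = 23572 J
Heat the water can supply cooling to 0 °C: 442.2×4.15×40.6 = 74506.3 J > q₁, so all ice melts.
Energy balance: 442.2×4.15×(40.6 − T) = 23572 + 62.9×4.15×(T − 0)
1835.13(40.6 − T) = 23572 + 261.035 T
74506.3 − 23572 = 2096.165 T
T = 50934.3 / 2096.165 = 24.30 °C

T_f = 24.3 °C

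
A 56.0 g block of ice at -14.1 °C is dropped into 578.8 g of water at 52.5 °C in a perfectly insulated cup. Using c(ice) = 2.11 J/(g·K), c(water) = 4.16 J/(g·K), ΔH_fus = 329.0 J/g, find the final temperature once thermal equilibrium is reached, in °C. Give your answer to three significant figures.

Heat to bring ice to 0 °C and melt it: q₁ = 56.0×2.11×14.1 + 56.0×329.0 = 20090 J
Heat the water can supply cooling to 0 °C: 578.8×4.16×52.5 = 126410 J > q₁, so all ice melts.
Energy balance: 578.8×4.16×(52.5 − T) = 20090 + 56.0×4.16×(T − 0)
2407.808(52.5 − T) = 20090 + 232.96 T
126410 − 20090 = 2640.768 T
T = 106320 / 2640.768 = 40.26 °C

T_f = 40.3 °C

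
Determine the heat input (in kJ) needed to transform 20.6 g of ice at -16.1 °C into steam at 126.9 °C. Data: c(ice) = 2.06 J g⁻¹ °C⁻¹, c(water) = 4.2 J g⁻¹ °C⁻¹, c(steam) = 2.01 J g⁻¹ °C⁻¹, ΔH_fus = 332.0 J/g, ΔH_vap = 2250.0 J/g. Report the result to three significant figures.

q = 63.6 kJ

q1 (heat ice -16.1→0.0 °C): 20.6 × 2.06 × 16.1 = 683 J
q2 (melt at 0 °C): 20.6 × 332.0 = 6839 J
q3 (heat water 0.0→100.0 °C): 20.6 × 4.2 × 100.0 = 8652 J
q4 (vaporize at 100 °C): 20.6 × 2250.0 = 46350 J
q5 (heat steam 100.0→126.9 °C): 20.6 × 2.01 × 26.9 = 1114 J
Total: 683 + 6839 + 8652 + 46350 + 1114 = 63638 J = 63.6 kJ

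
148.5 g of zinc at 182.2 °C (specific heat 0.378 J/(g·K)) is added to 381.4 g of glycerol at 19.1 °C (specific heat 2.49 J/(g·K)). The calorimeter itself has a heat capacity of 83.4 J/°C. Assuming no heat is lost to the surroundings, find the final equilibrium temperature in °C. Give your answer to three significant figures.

T_f = 27.5 °C

Heat lost by zinc = heat gained by glycerol + calorimeter.
(148.5)(0.378)(182.2 − T) = [(381.4)(2.49) + 83.4](T − 19.1)
56.133 (182.2 − T) = 1033.086 (T − 19.1)
10227 − 56.133 T = 1033.086 T − 19732
29959 = 1089.219 T
T = 27.51 °C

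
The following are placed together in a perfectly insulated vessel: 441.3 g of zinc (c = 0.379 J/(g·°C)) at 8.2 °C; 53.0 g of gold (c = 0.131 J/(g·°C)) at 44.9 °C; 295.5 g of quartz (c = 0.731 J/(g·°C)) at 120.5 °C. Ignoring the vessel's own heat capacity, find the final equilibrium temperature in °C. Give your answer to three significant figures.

T_f = 71.0 °C

Σ mᵢcᵢ(T − Tᵢ) = 0  ⇒  T = Σ mᵢcᵢTᵢ / Σ mᵢcᵢ
Σ mᵢcᵢ = 441.3×0.379 + 53.0×0.131 + 295.5×0.731 = 390.2062
Σ mᵢcᵢTᵢ = 167.2527×8.2 + 6.943×44.9 + 216.0105×120.5 = 27712
T = 27712 / 390.2062 = 71.02 °C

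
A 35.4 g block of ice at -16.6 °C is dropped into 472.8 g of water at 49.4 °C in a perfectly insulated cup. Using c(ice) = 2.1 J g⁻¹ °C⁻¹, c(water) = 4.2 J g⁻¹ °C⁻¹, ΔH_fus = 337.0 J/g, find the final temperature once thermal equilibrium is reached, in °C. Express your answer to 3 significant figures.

Heat to bring ice to 0 °C and melt it: q₁ = 35.4×2.1×16.6 + 35.4×337.0 = 13164 J
Heat the water can supply cooling to 0 °C: 472.8×4.2×49.4 = 98096.5 J > q₁, so all ice melts.
Energy balance: 472.8×4.2×(49.4 − T) = 13164 + 35.4×4.2×(T − 0)
1985.76(49.4 − T) = 13164 + 148.68 T
98096.5 − 13164 = 2134.44 T
T = 84932.5 / 2134.44 = 39.79 °C

T_f = 39.8 °C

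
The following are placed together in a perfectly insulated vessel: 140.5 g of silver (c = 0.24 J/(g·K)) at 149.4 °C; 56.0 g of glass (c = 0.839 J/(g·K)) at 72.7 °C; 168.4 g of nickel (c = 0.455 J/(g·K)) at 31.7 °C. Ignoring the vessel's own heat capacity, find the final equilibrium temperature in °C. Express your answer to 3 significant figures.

T_f = 69.2 °C

Σ mᵢcᵢ(T − Tᵢ) = 0  ⇒  T = Σ mᵢcᵢTᵢ / Σ mᵢcᵢ
Σ mᵢcᵢ = 140.5×0.24 + 56.0×0.839 + 168.4×0.455 = 157.326
Σ mᵢcᵢTᵢ = 33.72×149.4 + 46.984×72.7 + 76.622×31.7 = 10882
T = 10882 / 157.326 = 69.17 °C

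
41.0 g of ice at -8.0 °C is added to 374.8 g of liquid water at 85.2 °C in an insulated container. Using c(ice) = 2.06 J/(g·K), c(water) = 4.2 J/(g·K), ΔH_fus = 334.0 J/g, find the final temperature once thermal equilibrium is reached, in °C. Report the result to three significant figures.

Heat to bring ice to 0 °C and melt it: q₁ = 41.0×2.06×8.0 + 41.0×334.0 = 14370 J
Heat the water can supply cooling to 0 °C: 374.8×4.2×85.2 = 134118 J > q₁, so all ice melts.
Energy balance: 374.8×4.2×(85.2 − T) = 14370 + 41.0×4.2×(T − 0)
1574.16(85.2 − T) = 14370 + 172.2 T
134118 − 14370 = 1746.36 T
T = 119748 / 1746.36 = 68.57 °C

T_f = 68.6 °C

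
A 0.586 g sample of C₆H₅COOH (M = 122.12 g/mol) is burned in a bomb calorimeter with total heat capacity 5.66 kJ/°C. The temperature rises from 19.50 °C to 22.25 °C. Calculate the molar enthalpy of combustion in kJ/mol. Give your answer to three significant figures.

ΔH = -3240 kJ/mol

ΔT = 22.25 − 19.50 = 2.75 °C
q_cal = C_cal × ΔT = 5.66 × 2.75 = 15.565 kJ
n = 0.586 / 122.12 = 0.004799 mol
q_rxn = −q_cal = -15.565 kJ
ΔH = -15.565 / 0.004799 = -3243 kJ/mol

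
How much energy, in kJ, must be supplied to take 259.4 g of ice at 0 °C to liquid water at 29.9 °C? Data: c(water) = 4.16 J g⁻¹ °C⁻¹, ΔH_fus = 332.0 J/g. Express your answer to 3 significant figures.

q = 118 kJ

q1 (melt at 0 °C): 259.4 × 332.0 = 86121 J
q2 (heat water 0.0→29.9 °C): 259.4 × 4.16 × 29.9 = 32265 J
Total: 86121 + 32265 = 118386 J = 118 kJ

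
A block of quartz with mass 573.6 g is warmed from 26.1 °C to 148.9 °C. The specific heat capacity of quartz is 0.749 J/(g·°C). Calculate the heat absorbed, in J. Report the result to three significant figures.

q = m c ΔT = 573.6 × 0.749 × (148.9 − 26.1)
q = 573.6 × 0.749 × 122.8 = 52760 J

q = 52800 J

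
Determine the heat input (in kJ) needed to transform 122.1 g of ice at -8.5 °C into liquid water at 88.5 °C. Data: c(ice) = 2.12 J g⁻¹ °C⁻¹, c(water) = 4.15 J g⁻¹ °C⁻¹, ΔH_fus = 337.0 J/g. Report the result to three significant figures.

q1 (heat ice -8.5→0.0 °C): 122.1 × 2.12 × 8.5 = 2200 J
q2 (melt at 0 °C): 122.1 × 337.0 = 41148 J
q3 (heat water 0.0→88.5 °C): 122.1 × 4.15 × 88.5 = 44844 J
Total: 2200 + 41148 + 44844 = 88192 J = 88.2 kJ

q = 88.2 kJ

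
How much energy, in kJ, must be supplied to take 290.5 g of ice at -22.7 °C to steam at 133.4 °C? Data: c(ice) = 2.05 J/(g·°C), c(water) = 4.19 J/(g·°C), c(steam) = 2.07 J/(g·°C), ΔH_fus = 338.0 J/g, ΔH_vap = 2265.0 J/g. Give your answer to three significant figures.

q = 911 kJ

q1 (heat ice -22.7→0.0 °C): 290.5 × 2.05 × 22.7 = 13518 J
q2 (melt at 0 °C): 290.5 × 338.0 = 98189 J
q3 (heat water 0.0→100.0 °C): 290.5 × 4.19 × 100.0 = 121720 J
q4 (vaporize at 100 °C): 290.5 × 2265.0 = 657983 J
q5 (heat steam 100.0→133.4 °C): 290.5 × 2.07 × 33.4 = 20085 J
Total: 13518 + 98189 + 121720 + 657983 + 20085 = 911495 J = 911 kJ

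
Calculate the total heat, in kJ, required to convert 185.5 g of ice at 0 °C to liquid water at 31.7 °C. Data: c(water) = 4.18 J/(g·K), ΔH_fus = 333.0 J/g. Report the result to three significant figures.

q = 86.4 kJ

q1 (melt at 0 °C): 185.5 × 333.0 = 61772 J
q2 (heat water 0.0→31.7 °C): 185.5 × 4.18 × 31.7 = 24580 J
Total: 61772 + 24580 = 86352 J = 86.4 kJ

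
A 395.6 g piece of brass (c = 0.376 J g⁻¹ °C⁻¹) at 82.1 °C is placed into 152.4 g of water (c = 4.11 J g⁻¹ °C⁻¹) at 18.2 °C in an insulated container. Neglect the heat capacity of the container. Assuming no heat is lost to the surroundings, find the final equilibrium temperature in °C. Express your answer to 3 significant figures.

T_f = 30.5 °C

Heat lost by brass = heat gained by water.
(395.6)(0.376)(82.1 − T) = (152.4)(4.11)(T − 18.2)
148.7456 (82.1 − T) = 626.364 (T − 18.2)
12212 − 148.7456 T = 626.364 T − 11400
23612 = 775.1096 T
T = 30.46 °C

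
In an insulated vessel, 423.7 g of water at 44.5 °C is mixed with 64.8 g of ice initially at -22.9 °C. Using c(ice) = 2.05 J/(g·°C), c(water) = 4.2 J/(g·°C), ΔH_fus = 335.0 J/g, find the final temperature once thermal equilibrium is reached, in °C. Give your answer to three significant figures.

Heat to bring ice to 0 °C and melt it: q₁ = 64.8×2.05×22.9 + 64.8×335.0 = 24750 J
Heat the water can supply cooling to 0 °C: 423.7×4.2×44.5 = 79189.5 J > q₁, so all ice melts.
Energy balance: 423.7×4.2×(44.5 − T) = 24750 + 64.8×4.2×(T − 0)
1779.54(44.5 − T) = 24750 + 272.16 T
79189.5 − 24750 = 2051.70 T
T = 54439.5 / 2051.70 = 26.53 °C

T_f = 26.5 °C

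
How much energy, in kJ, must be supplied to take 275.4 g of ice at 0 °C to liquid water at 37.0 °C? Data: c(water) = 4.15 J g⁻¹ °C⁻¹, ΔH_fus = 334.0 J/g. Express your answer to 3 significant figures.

q = 134 kJ

q1 (melt at 0 °C): 275.4 × 334.0 = 91984 J
q2 (heat water 0.0→37.0 °C): 275.4 × 4.15 × 37.0 = 42288 J
Total: 91984 + 42288 = 134272 J = 134 kJ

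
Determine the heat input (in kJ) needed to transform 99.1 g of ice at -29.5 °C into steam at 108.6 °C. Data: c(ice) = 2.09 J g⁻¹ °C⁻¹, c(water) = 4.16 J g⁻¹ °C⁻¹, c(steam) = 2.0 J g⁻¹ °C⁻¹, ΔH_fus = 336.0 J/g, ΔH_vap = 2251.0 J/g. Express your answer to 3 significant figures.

q = 305 kJ

q1 (heat ice -29.5→0.0 °C): 99.1 × 2.09 × 29.5 = 6110 J
q2 (melt at 0 °C): 99.1 × 336.0 = 33298 J
q3 (heat water 0.0→100.0 °C): 99.1 × 4.16 × 100.0 = 41226 J
q4 (vaporize at 100 °C): 99.1 × 2251.0 = 223074 J
q5 (heat steam 100.0→108.6 °C): 99.1 × 2.0 × 8.6 = 1705 J
Total: 6110 + 33298 + 41226 + 223074 + 1705 = 305413 J = 305 kJ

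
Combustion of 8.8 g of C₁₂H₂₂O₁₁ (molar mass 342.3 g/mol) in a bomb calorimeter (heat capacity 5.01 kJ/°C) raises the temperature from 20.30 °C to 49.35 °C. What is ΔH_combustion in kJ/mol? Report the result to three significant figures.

ΔT = 49.35 − 20.30 = 29.05 °C
q_cal = C_cal × ΔT = 5.01 × 29.05 = 145.5405 kJ
n = 8.8 / 342.3 = 0.02571 mol
q_rxn = −q_cal = -145.5405 kJ
ΔH = -145.5405 / 0.02571 = -5661 kJ/mol

ΔH = -5660 kJ/mol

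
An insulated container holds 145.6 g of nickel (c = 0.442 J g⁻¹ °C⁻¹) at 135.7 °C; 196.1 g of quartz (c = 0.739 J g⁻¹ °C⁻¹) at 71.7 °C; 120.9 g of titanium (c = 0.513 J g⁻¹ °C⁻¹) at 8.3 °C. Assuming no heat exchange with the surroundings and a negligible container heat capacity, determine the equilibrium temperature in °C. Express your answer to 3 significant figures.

T_f = 72.4 °C

Σ mᵢcᵢ(T − Tᵢ) = 0  ⇒  T = Σ mᵢcᵢTᵢ / Σ mᵢcᵢ
Σ mᵢcᵢ = 145.6×0.442 + 196.1×0.739 + 120.9×0.513 = 271.2948
Σ mᵢcᵢTᵢ = 64.3552×135.7 + 144.9179×71.7 + 62.0217×8.3 = 19638
T = 19638 / 271.2948 = 72.39 °C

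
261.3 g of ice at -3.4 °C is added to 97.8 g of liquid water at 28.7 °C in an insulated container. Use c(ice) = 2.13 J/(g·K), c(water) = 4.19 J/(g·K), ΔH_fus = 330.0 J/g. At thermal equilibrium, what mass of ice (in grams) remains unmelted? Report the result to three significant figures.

m_ice remaining = 231 g

Heat to warm all ice to 0 °C: 261.3×2.13×3.4 = 1892.3 J
Heat released by water cooling to 0 °C: 97.8×4.19×28.7 = 11761 J
11761 J < 1892.3 + 261.3×330.0 = 88121.3 J, so not all ice melts; final T = 0 °C.
Heat left for melting: 11761 − 1892.3 = 9868.7 J
Mass melted = 9868.7 / 330.0 = 29.91 g
Ice remaining = 261.3 − 29.91 = 231.39 g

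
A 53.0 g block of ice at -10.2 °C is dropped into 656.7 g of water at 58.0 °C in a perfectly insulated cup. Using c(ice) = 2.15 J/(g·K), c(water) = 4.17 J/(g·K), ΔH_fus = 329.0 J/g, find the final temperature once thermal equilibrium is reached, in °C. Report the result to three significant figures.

Heat to bring ice to 0 °C and melt it: q₁ = 53.0×2.15×10.2 + 53.0×329.0 = 18599 J
Heat the water can supply cooling to 0 °C: 656.7×4.17×58.0 = 158829 J > q₁, so all ice melts.
Energy balance: 656.7×4.17×(58.0 − T) = 18599 + 53.0×4.17×(T − 0)
2738.439(58.0 − T) = 18599 + 221.01 T
158829 − 18599 = 2959.449 T
T = 140230 / 2959.449 = 47.38 °C

T_f = 47.4 °C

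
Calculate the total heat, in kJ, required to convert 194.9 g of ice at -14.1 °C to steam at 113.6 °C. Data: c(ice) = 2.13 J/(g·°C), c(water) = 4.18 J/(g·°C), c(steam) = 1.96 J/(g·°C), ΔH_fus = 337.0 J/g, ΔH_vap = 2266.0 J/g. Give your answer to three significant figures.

q1 (heat ice -14.1→0.0 °C): 194.9 × 2.13 × 14.1 = 5853 J
q2 (melt at 0 °C): 194.9 × 337.0 = 65681 J
q3 (heat water 0.0→100.0 °C): 194.9 × 4.18 × 100.0 = 81468 J
q4 (vaporize at 100 °C): 194.9 × 2266.0 = 441643 J
q5 (heat steam 100.0→113.6 °C): 194.9 × 1.96 × 13.6 = 5195 J
Total: 5853 + 65681 + 81468 + 441643 + 5195 = 599840 J = 600 kJ

q = 600 kJ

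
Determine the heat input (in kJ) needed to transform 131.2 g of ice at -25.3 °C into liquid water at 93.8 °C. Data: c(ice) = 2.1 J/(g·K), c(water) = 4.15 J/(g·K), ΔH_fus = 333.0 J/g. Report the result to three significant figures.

q = 102 kJ

q1 (heat ice -25.3→0.0 °C): 131.2 × 2.1 × 25.3 = 6971 J
q2 (melt at 0 °C): 131.2 × 333.0 = 43690 J
q3 (heat water 0.0→93.8 °C): 131.2 × 4.15 × 93.8 = 51072 J
Total: 6971 + 43690 + 51072 = 101733 J = 102 kJ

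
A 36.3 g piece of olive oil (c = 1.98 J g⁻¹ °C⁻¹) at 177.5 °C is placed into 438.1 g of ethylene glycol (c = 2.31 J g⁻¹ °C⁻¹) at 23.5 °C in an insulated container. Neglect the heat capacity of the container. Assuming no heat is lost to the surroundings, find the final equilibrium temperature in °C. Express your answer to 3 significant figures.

Heat lost by olive oil = heat gained by ethylene glycol.
(36.3)(1.98)(177.5 − T) = (438.1)(2.31)(T − 23.5)
71.874 (177.5 − T) = 1012.011 (T − 23.5)
12758 − 71.874 T = 1012.011 T − 23782
36540 = 1083.885 T
T = 33.71 °C

T_f = 33.7 °C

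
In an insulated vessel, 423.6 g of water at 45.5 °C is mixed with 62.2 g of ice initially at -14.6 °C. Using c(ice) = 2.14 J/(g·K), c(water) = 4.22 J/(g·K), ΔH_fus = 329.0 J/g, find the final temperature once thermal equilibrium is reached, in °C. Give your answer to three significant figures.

Heat to bring ice to 0 °C and melt it: q₁ = 62.2×2.14×14.6 + 62.2×329.0 = 22407 J
Heat the water can supply cooling to 0 °C: 423.6×4.22×45.5 = 81335.4 J > q₁, so all ice melts.
Energy balance: 423.6×4.22×(45.5 − T) = 22407 + 62.2×4.22×(T − 0)
1787.592(45.5 − T) = 22407 + 262.484 T
81335.4 − 22407 = 2050.076 T
T = 58928.4 / 2050.076 = 28.74 °C

T_f = 28.7 °C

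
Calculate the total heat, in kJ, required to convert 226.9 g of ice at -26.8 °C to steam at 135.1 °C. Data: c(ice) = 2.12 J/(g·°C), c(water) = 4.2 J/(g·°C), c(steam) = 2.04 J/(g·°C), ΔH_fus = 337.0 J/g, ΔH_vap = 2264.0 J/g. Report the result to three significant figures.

q = 715 kJ

q1 (heat ice -26.8→0.0 °C): 226.9 × 2.12 × 26.8 = 12892 J
q2 (melt at 0 °C): 226.9 × 337.0 = 76465 J
q3 (heat water 0.0→100.0 °C): 226.9 × 4.2 × 100.0 = 95298 J
q4 (vaporize at 100 °C): 226.9 × 2264.0 = 513702 J
q5 (heat steam 100.0→135.1 °C): 226.9 × 2.04 × 35.1 = 16247 J
Total: 12892 + 76465 + 95298 + 513702 + 16247 = 714604 J = 715 kJ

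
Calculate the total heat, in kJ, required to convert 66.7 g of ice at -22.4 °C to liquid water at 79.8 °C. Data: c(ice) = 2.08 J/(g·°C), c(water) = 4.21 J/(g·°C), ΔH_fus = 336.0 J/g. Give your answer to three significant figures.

q = 47.9 kJ

q1 (heat ice -22.4→0.0 °C): 66.7 × 2.08 × 22.4 = 3108 J
q2 (melt at 0 °C): 66.7 × 336.0 = 22411 J
q3 (heat water 0.0→79.8 °C): 66.7 × 4.21 × 79.8 = 22408 J
Total: 3108 + 22411 + 22408 = 47927 J = 47.9 kJ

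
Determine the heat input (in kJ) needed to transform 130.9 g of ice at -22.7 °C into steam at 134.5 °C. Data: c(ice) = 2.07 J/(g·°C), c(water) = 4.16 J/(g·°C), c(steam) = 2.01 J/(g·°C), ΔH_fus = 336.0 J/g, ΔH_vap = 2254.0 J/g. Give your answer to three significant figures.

q = 409 kJ

q1 (heat ice -22.7→0.0 °C): 130.9 × 2.07 × 22.7 = 6151 J
q2 (melt at 0 °C): 130.9 × 336.0 = 43982 J
q3 (heat water 0.0→100.0 °C): 130.9 × 4.16 × 100.0 = 54454 J
q4 (vaporize at 100 °C): 130.9 × 2254.0 = 295049 J
q5 (heat steam 100.0→134.5 °C): 130.9 × 2.01 × 34.5 = 9077 J
Total: 6151 + 43982 + 54454 + 295049 + 9077 = 408713 J = 409 kJ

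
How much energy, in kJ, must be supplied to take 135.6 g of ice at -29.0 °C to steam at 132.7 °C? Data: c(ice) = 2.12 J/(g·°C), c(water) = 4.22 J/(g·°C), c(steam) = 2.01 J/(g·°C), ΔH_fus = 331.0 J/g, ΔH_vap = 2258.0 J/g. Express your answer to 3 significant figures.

q1 (heat ice -29.0→0.0 °C): 135.6 × 2.12 × 29.0 = 8337 J
q2 (melt at 0 °C): 135.6 × 331.0 = 44884 J
q3 (heat water 0.0→100.0 °C): 135.6 × 4.22 × 100.0 = 57223 J
q4 (vaporize at 100 °C): 135.6 × 2258.0 = 306185 J
q5 (heat steam 100.0→132.7 °C): 135.6 × 2.01 × 32.7 = 8913 J
Total: 8337 + 44884 + 57223 + 306185 + 8913 = 425542 J = 426 kJ

q = 426 kJ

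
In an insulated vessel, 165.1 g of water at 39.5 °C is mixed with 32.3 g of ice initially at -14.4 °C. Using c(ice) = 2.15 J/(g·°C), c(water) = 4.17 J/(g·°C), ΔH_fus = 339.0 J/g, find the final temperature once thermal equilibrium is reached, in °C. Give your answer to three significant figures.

Heat to bring ice to 0 °C and melt it: q₁ = 32.3×2.15×14.4 + 32.3×339.0 = 11950 J
Heat the water can supply cooling to 0 °C: 165.1×4.17×39.5 = 27194.4 J > q₁, so all ice melts.
Energy balance: 165.1×4.17×(39.5 − T) = 11950 + 32.3×4.17×(T − 0)
688.467(39.5 − T) = 11950 + 134.691 T
27194.4 − 11950 = 823.158 T
T = 15244.4 / 823.158 = 18.52 °C

T_f = 18.5 °C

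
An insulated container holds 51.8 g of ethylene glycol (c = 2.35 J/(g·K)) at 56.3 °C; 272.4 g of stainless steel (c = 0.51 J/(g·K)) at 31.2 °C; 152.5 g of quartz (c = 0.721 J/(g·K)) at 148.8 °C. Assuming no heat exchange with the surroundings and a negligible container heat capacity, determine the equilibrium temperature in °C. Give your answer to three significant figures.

Σ mᵢcᵢ(T − Tᵢ) = 0  ⇒  T = Σ mᵢcᵢTᵢ / Σ mᵢcᵢ
Σ mᵢcᵢ = 51.8×2.35 + 272.4×0.51 + 152.5×0.721 = 370.6065
Σ mᵢcᵢTᵢ = 121.73×56.3 + 138.924×31.2 + 109.9525×148.8 = 27549
T = 27549 / 370.6065 = 74.33 °C

T_f = 74.3 °C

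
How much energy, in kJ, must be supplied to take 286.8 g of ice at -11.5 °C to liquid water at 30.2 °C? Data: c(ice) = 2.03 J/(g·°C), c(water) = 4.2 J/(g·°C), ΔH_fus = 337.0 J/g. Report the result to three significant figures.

q1 (heat ice -11.5→0.0 °C): 286.8 × 2.03 × 11.5 = 6695 J
q2 (melt at 0 °C): 286.8 × 337.0 = 96652 J
q3 (heat water 0.0→30.2 °C): 286.8 × 4.2 × 30.2 = 36378 J
Total: 6695 + 96652 + 36378 = 139725 J = 140 kJ

q = 140 kJ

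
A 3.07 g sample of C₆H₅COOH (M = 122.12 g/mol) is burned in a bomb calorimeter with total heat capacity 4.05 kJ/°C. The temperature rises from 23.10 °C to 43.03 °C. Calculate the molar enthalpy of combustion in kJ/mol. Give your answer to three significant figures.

ΔT = 43.03 − 23.10 = 19.93 °C
q_cal = C_cal × ΔT = 4.05 × 19.93 = 80.7165 kJ
n = 3.07 / 122.12 = 0.02514 mol
q_rxn = −q_cal = -80.7165 kJ
ΔH = -80.7165 / 0.02514 = -3211 kJ/mol

ΔH = -3210 kJ/mol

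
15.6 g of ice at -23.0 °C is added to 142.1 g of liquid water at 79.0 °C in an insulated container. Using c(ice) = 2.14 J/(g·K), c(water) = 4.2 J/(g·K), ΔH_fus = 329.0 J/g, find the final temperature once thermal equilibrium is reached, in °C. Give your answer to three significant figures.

Heat to bring ice to 0 °C and melt it: q₁ = 15.6×2.14×23.0 + 15.6×329.0 = 5900.2 J
Heat the water can supply cooling to 0 °C: 142.1×4.2×79.0 = 47148.8 J > q₁, so all ice melts.
Energy balance: 142.1×4.2×(79.0 − T) = 5900.2 + 15.6×4.2×(T − 0)
596.82(79.0 − T) = 5900.2 + 65.52 T
47148.8 − 5900.2 = 662.34 T
T = 41248.6 / 662.34 = 62.28 °C

T_f = 62.3 °C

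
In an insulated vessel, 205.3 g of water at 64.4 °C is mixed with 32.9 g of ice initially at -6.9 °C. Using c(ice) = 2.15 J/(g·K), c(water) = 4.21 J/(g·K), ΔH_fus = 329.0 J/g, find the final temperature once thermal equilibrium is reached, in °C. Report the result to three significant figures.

T_f = 44.2 °C

Heat to bring ice to 0 °C and melt it: q₁ = 32.9×2.15×6.9 + 32.9×329.0 = 11312 J
Heat the water can supply cooling to 0 °C: 205.3×4.21×64.4 = 55661.8 J > q₁, so all ice melts.
Energy balance: 205.3×4.21×(64.4 − T) = 11312 + 32.9×4.21×(T − 0)
864.313(64.4 − T) = 11312 + 138.509 T
55661.8 − 11312 = 1002.822 T
T = 44349.8 / 1002.822 = 44.22 °C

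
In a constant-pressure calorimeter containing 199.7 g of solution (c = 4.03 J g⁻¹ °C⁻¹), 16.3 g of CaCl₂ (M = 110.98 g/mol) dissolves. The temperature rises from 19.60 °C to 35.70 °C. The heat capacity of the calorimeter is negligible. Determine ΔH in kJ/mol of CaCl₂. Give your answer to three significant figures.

ΔH = -88.2 kJ/mol

|ΔT| = |35.70 − 19.60| = 16.10 °C
|q_surr| = (199.7 × 4.03) × 16.10 = 804.791 × 16.10 = 12960 J
n(CaCl₂) = 16.3 / 110.98 = 0.1469 mol
Temperature rose, so q_rxn = −|q_surr| = -12.96 kJ
ΔH = q_rxn / n = -88.22 kJ/mol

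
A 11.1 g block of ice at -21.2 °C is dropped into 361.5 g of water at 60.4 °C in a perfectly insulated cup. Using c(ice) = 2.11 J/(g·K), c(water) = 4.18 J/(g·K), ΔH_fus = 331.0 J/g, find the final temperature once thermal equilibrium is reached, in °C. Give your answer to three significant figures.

Heat to bring ice to 0 °C and melt it: q₁ = 11.1×2.11×21.2 + 11.1×331.0 = 4170.6 J
Heat the water can supply cooling to 0 °C: 361.5×4.18×60.4 = 91268.6 J > q₁, so all ice melts.
Energy balance: 361.5×4.18×(60.4 − T) = 4170.6 + 11.1×4.18×(T − 0)
1511.07(60.4 − T) = 4170.6 + 46.398 T
91268.6 − 4170.6 = 1557.468 T
T = 87098.0 / 1557.468 = 55.92 °C

T_f = 55.9 °C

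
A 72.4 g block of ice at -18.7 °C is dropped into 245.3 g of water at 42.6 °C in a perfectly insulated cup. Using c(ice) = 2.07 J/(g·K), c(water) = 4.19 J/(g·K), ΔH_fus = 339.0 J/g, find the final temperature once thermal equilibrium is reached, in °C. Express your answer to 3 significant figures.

Heat to bring ice to 0 °C and melt it: q₁ = 72.4×2.07×18.7 + 72.4×339.0 = 27346 J
Heat the water can supply cooling to 0 °C: 245.3×4.19×42.6 = 43784.6 J > q₁, so all ice melts.
Energy balance: 245.3×4.19×(42.6 − T) = 27346 + 72.4×4.19×(T − 0)
1027.807(42.6 − T) = 27346 + 303.356 T
43784.6 − 27346 = 1331.163 T
T = 16438.6 / 1331.163 = 12.349 °C

T_f = 12.3 °C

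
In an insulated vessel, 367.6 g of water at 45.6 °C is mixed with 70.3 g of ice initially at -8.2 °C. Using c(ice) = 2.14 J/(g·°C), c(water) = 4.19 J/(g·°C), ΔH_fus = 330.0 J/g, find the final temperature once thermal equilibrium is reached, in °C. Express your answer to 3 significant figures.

T_f = 25.0 °C

Heat to bring ice to 0 °C and melt it: q₁ = 70.3×2.14×8.2 + 70.3×330.0 = 24433 J
Heat the water can supply cooling to 0 °C: 367.6×4.19×45.6 = 70235.1 J > q₁, so all ice melts.
Energy balance: 367.6×4.19×(45.6 − T) = 24433 + 70.3×4.19×(T − 0)
1540.244(45.6 − T) = 24433 + 294.557 T
70235.1 − 24433 = 1834.801 T
T = 45802.1 / 1834.801 = 24.96 °C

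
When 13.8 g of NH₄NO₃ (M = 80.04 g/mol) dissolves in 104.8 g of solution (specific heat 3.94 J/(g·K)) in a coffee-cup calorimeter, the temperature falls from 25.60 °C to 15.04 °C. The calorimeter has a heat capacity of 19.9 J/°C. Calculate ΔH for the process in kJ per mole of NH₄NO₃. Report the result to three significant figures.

ΔH = 26.5 kJ/mol

|ΔT| = |15.04 − 25.60| = 10.56 °C
|q_surr| = (104.8 × 3.94 + 19.9) × 10.56 = 432.812 × 10.56 = 4570 J
n(NH₄NO₃) = 13.8 / 80.04 = 0.1724 mol
Temperature fell, so q_rxn = +|q_surr| = 4.570 kJ
ΔH = q_rxn / n = 26.51 kJ/mol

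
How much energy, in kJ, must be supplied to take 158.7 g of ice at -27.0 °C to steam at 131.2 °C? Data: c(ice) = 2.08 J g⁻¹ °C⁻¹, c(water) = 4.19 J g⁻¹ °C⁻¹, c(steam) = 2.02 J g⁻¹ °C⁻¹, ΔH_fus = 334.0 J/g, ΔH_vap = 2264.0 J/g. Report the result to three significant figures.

q1 (heat ice -27.0→0.0 °C): 158.7 × 2.08 × 27.0 = 8913 J
q2 (melt at 0 °C): 158.7 × 334.0 = 53006 J
q3 (heat water 0.0→100.0 °C): 158.7 × 4.19 × 100.0 = 66495 J
q4 (vaporize at 100 °C): 158.7 × 2264.0 = 359297 J
q5 (heat steam 100.0→131.2 °C): 158.7 × 2.02 × 31.2 = 10002 J
Total: 8913 + 53006 + 66495 + 359297 + 10002 = 497713 J = 498 kJ

q = 498 kJ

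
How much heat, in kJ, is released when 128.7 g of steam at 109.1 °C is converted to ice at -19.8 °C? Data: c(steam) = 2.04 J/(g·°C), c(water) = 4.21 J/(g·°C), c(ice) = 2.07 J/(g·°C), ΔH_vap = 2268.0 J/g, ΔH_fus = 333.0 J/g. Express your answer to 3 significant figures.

q1 (cool steam 109.1→100 °C): 128.7 × 2.04 × 9.1 = 2389 J
q2 (condense at 100 °C): 128.7 × 2268.0 = 291892 J
q3 (cool water 100→0 °C): 128.7 × 4.21 × 100.0 = 54183 J
q4 (freeze at 0 °C): 128.7 × 333.0 = 42857 J
q5 (cool ice 0→-19.8 °C): 128.7 × 2.07 × 19.8 = 5275 J
Total: 2389 + 291892 + 54183 + 42857 + 5275 = 396596 J = 397 kJ

q = 397 kJ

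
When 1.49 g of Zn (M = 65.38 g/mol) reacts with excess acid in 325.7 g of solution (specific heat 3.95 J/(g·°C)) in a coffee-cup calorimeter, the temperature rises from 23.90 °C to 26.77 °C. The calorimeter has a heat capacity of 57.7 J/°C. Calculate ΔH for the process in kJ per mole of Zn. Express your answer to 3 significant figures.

ΔH = -169 kJ/mol

|ΔT| = |26.77 − 23.90| = 2.87 °C
|q_surr| = (325.7 × 3.95 + 57.7) × 2.87 = 1344.215 × 2.87 = 3858 J
n(Zn) = 1.49 / 65.38 = 0.02279 mol
Temperature rose, so q_rxn = −|q_surr| = -3.858 kJ
ΔH = q_rxn / n = -169.3 kJ/mol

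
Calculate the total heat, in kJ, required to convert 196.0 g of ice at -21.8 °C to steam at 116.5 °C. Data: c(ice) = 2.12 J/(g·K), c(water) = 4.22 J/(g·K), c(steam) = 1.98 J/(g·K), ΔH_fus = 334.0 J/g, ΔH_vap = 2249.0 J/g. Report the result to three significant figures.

q = 604 kJ

q1 (heat ice -21.8→0.0 °C): 196.0 × 2.12 × 21.8 = 9058 J
q2 (melt at 0 °C): 196.0 × 334.0 = 65464 J
q3 (heat water 0.0→100.0 °C): 196.0 × 4.22 × 100.0 = 82712 J
q4 (vaporize at 100 °C): 196.0 × 2249.0 = 440804 J
q5 (heat steam 100.0→116.5 °C): 196.0 × 1.98 × 16.5 = 6403 J
Total: 9058 + 65464 + 82712 + 440804 + 6403 = 604441 J = 604 kJ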